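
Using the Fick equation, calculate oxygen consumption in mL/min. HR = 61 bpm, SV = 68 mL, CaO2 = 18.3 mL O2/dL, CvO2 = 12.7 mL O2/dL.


CO = HR*SV = 61*68/1000 = 4.148 L/min
a-v O2 diff = 18.3 - 12.7 = 5.6 mL/dL
VO2 = CO * (CaO2-CvO2) * 10 dL/L
VO2 = 4.148 * 5.6 * 10
VO2 = 232.3 mL/min


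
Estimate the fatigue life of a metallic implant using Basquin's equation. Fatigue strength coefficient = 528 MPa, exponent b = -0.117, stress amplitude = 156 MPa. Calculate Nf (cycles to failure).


sigma_a = sigma_f' * (2Nf)^b
2Nf = (sigma_a/sigma_f')^(1/b)
2Nf = (156/528)^(1/-0.117)
2Nf = 33552.178
Nf = 1.678e+04


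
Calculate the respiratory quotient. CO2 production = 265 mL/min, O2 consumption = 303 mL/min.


RQ = VCO2 / VO2
RQ = 265 / 303
RQ = 0.8746


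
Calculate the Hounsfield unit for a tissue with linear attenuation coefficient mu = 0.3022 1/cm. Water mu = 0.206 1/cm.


HU = ((mu_tissue - mu_water) / mu_water) * 1000
HU = ((0.3022 - 0.206) / 0.206) * 1000
HU = 467


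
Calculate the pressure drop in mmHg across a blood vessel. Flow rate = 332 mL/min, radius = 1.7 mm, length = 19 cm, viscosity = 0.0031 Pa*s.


dP = 8*mu*L*Q / (pi*r^4)
Q = 332 mL/min = 5.53333e-06 m^3/s
dP = 993.679 Pa = 993.679 / 133.322 mmHg = 7.453 mmHg


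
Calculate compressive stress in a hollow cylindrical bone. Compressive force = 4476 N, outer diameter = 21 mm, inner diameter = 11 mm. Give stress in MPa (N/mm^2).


A = pi*(r_o^2 - r_i^2)
r_o = 10.5 mm, r_i = 5.5 mm
A = 251.327 mm^2
sigma = F/A = 4476 / 251.327
sigma = 17.81 MPa


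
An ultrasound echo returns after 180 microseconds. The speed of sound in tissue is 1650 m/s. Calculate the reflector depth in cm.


depth = c * t / 2
t = 180 us = 1.8000e-04 s
depth = 1650 * 1.8000e-04 / 2
depth = 0.1485 m = 14.85 cm


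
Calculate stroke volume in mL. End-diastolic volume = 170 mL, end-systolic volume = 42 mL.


SV = EDV - ESV
SV = 170 - 42
SV = 128 mL


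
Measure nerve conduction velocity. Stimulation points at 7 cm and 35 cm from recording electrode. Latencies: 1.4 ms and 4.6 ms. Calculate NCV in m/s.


Distance = (35 - 7) / 100 = 0.28 m
dt = (4.6 - 1.4) / 1000 = 0.0032 s
NCV = dist / dt = 87.5 m/s


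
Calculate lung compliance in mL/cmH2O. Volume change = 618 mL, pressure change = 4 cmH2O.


C = dV / dP
C = 618 / 4
C = 154.5 mL/cmH2O


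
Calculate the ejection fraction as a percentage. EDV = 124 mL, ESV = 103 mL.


SV = EDV - ESV = 124 - 103 = 21 mL
EF = SV/EDV * 100 = 21/124 * 100
EF = 16.94%


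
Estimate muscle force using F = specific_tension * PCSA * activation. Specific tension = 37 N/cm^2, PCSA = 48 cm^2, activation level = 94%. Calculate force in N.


F = sigma * PCSA * activation
F = 37 * 48 * 0.94
F = 1669 N


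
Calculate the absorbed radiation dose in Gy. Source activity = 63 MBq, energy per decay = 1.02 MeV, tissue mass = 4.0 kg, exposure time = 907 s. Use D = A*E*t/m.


A = 63 MBq = 6.3000e+07 Bq
E = 1.02 MeV = 1.63404e-13 J
D = A*E*t/m = 6.3000e+07*1.63404e-13*907/4.0
D = 0.002334 Gy


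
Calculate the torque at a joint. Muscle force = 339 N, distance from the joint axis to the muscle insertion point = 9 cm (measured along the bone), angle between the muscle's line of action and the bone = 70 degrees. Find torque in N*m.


Torque = F * d * sin(theta)   (moment arm = d*sin(theta))
d = 9 cm = 0.09 m
Torque = 339 * 0.09 * sin(70)
Torque = 28.67 N*m


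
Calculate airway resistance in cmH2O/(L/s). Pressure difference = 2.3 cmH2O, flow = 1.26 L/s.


R = dP / flow
R = 2.3 / 1.26
R = 1.825 cmH2O/(L/s)


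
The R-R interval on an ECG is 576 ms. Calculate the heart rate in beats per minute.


HR = 60 / RR_interval(s)
RR = 576 ms = 0.576 s
HR = 60 / 0.576 = 104.2 bpm


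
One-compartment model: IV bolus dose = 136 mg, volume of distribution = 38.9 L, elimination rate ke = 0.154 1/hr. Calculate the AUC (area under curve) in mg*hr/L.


C0 = Dose/Vd = 136/38.9 = 3.49614 mg/L
AUC = C0/ke = 3.49614/0.154
AUC = 22.7 mg*hr/L


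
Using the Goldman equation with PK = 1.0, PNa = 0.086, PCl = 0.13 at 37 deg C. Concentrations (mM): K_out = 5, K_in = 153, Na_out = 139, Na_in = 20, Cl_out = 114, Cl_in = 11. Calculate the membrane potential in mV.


Vm = (RT/F)*ln((PK*Ko + PNa*Nao + PCl*Cli)/(PK*Ki + PNa*Nai + PCl*Clo))
Numer = 18.384, Denom = 169.54
Vm = -59.37 mV


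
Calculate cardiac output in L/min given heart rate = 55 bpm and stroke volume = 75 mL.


CO = HR * SV
CO = 55 * 75 / 1000
CO = 4.125 L/min


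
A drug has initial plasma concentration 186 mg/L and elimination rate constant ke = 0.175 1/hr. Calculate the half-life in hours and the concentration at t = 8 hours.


t_half = ln(2) / ke = 0.693147 / 0.175 = 3.961 hr
C(t) = C0 * exp(-ke*t) = 186 * exp(-0.175*8)
C(8) = 45.87 mg/L


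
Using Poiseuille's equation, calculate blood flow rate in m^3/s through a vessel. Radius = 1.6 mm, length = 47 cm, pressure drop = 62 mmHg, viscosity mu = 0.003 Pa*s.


Q = pi*r^4*dP / (8*mu*L)
r = 0.0016 m, L = 0.47 m
dP = 62 mmHg = 8265.964 Pa
Q = 1.5087e-05 m^3/s


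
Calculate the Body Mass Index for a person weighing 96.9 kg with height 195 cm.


BMI = weight / height^2
height = 195 cm = 1.95 m
BMI = 96.9 / 1.95^2
BMI = 25.48 kg/m^2


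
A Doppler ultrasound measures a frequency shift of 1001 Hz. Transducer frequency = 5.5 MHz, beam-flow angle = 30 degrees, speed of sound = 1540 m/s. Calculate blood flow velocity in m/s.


v = fd * c / (2 * f0 * cos(theta))
v = 1001 * 1540 / (2 * 5.5000e+06 * cos(30))
v = 0.1618 m/s


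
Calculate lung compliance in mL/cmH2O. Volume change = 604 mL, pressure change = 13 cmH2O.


C = dV / dP
C = 604 / 13
C = 46.46 mL/cmH2O


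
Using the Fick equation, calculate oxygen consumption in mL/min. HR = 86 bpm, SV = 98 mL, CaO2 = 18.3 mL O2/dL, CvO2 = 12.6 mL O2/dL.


CO = HR*SV = 86*98/1000 = 8.428 L/min
a-v O2 diff = 18.3 - 12.6 = 5.7 mL/dL
VO2 = CO * (CaO2-CvO2) * 10 dL/L
VO2 = 8.428 * 5.7 * 10
VO2 = 480.4 mL/min


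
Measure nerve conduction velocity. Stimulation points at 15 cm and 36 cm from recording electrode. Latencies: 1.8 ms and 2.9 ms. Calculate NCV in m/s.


Distance = (36 - 15) / 100 = 0.21 m
dt = (2.9 - 1.8) / 1000 = 0.0011 s
NCV = dist / dt = 190.9 m/s


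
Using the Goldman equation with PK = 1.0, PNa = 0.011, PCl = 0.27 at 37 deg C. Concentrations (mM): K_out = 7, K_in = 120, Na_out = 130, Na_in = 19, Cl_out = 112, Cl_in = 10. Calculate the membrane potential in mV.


Vm = (RT/F)*ln((PK*Ko + PNa*Nao + PCl*Cli)/(PK*Ki + PNa*Nai + PCl*Clo))
Numer = 11.13, Denom = 150.449
Vm = -69.59 mV


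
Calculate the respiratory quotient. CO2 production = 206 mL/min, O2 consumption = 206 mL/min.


RQ = VCO2 / VO2
RQ = 206 / 206
RQ = 1


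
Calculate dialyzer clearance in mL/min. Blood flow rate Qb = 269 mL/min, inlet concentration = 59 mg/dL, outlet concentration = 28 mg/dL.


K = Qb * (Cb_in - Cb_out) / Cb_in
K = 269 * (59 - 28) / 59
K = 141.3 mL/min


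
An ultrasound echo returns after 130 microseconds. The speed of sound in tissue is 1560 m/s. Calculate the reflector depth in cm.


depth = c * t / 2
t = 130 us = 1.3000e-04 s
depth = 1560 * 1.3000e-04 / 2
depth = 0.1014 m = 10.14 cm


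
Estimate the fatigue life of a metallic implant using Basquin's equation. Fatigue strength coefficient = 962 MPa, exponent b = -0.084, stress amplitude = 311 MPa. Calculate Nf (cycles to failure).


sigma_a = sigma_f' * (2Nf)^b
2Nf = (sigma_a/sigma_f')^(1/b)
2Nf = (311/962)^(1/-0.084)
2Nf = 689080.62
Nf = 3.445e+05


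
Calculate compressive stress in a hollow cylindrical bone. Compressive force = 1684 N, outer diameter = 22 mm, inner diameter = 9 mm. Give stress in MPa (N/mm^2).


A = pi*(r_o^2 - r_i^2)
r_o = 11 mm, r_i = 4.5 mm
A = 316.515 mm^2
sigma = F/A = 1684 / 316.515
sigma = 5.32 MPa


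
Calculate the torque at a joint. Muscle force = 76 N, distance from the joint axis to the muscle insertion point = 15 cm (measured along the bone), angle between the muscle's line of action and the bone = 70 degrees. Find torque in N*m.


Torque = F * d * sin(theta)   (moment arm = d*sin(theta))
d = 15 cm = 0.15 m
Torque = 76 * 0.15 * sin(70)
Torque = 10.71 N*m


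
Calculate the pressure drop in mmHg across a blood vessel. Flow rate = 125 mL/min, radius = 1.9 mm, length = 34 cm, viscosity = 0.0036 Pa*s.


dP = 8*mu*L*Q / (pi*r^4)
Q = 125 mL/min = 2.08333e-06 m^3/s
dP = 498.271 Pa = 498.271 / 133.322 mmHg = 3.737 mmHg


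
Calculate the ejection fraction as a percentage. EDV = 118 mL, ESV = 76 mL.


SV = EDV - ESV = 118 - 76 = 42 mL
EF = SV/EDV * 100 = 42/118 * 100
EF = 35.59%


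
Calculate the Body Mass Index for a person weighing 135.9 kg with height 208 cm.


BMI = weight / height^2
height = 208 cm = 2.08 m
BMI = 135.9 / 2.08^2
BMI = 31.41 kg/m^2


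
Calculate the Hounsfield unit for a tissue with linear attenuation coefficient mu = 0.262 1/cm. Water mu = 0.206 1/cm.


HU = ((mu_tissue - mu_water) / mu_water) * 1000
HU = ((0.262 - 0.206) / 0.206) * 1000
HU = 271.8


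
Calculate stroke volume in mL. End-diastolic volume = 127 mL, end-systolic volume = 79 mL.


SV = EDV - ESV
SV = 127 - 79
SV = 48 mL


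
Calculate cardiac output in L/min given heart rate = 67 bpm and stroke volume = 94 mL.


CO = HR * SV
CO = 67 * 94 / 1000
CO = 6.298 L/min


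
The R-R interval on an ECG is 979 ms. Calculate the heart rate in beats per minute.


HR = 60 / RR_interval(s)
RR = 979 ms = 0.979 s
HR = 60 / 0.979 = 61.29 bpm


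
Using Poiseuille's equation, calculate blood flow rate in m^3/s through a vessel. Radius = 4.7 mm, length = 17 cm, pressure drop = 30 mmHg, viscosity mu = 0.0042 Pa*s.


Q = pi*r^4*dP / (8*mu*L)
r = 0.0047 m, L = 0.17 m
dP = 30 mmHg = 3999.66 Pa
Q = 0.001073 m^3/s


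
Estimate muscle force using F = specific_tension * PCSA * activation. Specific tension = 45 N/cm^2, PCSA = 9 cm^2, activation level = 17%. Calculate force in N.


F = sigma * PCSA * activation
F = 45 * 9 * 0.17
F = 68.85 N


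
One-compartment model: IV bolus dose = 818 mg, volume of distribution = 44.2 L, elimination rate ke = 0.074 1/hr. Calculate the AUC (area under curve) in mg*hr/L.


C0 = Dose/Vd = 818/44.2 = 18.5068 mg/L
AUC = C0/ke = 18.5068/0.074
AUC = 250.1 mg*hr/L


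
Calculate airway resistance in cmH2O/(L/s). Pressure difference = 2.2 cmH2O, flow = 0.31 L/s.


R = dP / flow
R = 2.2 / 0.31
R = 7.097 cmH2O/(L/s)


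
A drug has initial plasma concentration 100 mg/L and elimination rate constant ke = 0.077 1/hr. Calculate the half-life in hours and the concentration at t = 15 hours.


t_half = ln(2) / ke = 0.693147 / 0.077 = 9.002 hr
C(t) = C0 * exp(-ke*t) = 100 * exp(-0.077*15)
C(15) = 31.51 mg/L


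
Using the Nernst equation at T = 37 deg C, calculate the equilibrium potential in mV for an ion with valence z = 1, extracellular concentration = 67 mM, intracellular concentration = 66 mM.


E = (RT/(zF)) * ln(C_out/C_in)
T = 37 + 273.15 = 310.15 K
E = (8.314 * 310.15 / (1 * 96485)) * ln(67/66)
E = 0.4019 mV


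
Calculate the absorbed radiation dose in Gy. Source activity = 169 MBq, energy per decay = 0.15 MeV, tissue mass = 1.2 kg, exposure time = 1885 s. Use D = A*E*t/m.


A = 169 MBq = 1.6900e+08 Bq
E = 0.15 MeV = 2.403e-14 J
D = A*E*t/m = 1.6900e+08*2.403e-14*1885/1.2
D = 0.006379 Gy


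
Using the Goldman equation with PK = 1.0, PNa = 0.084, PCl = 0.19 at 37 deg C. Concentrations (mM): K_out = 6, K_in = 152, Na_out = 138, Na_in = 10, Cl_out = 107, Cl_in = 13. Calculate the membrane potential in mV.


Vm = (RT/F)*ln((PK*Ko + PNa*Nao + PCl*Cli)/(PK*Ki + PNa*Nai + PCl*Clo))
Numer = 20.062, Denom = 173.17
Vm = -57.6 mV


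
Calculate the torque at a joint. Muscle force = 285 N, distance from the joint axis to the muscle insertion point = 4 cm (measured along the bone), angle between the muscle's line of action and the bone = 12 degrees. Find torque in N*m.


Torque = F * d * sin(theta)   (moment arm = d*sin(theta))
d = 4 cm = 0.04 m
Torque = 285 * 0.04 * sin(12)
Torque = 2.37 N*m


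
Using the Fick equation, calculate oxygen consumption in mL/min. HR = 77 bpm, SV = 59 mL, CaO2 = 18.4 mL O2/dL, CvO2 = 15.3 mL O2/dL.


CO = HR*SV = 77*59/1000 = 4.543 L/min
a-v O2 diff = 18.4 - 15.3 = 3.1 mL/dL
VO2 = CO * (CaO2-CvO2) * 10 dL/L
VO2 = 4.543 * 3.1 * 10
VO2 = 140.8 mL/min


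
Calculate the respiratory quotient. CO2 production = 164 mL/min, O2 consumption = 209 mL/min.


RQ = VCO2 / VO2
RQ = 164 / 209
RQ = 0.7847


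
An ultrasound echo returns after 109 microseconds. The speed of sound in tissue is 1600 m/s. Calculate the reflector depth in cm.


depth = c * t / 2
t = 109 us = 1.0900e-04 s
depth = 1600 * 1.0900e-04 / 2
depth = 0.0872 m = 8.72 cm


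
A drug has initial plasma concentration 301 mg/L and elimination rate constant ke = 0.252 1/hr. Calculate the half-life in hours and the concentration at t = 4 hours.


t_half = ln(2) / ke = 0.693147 / 0.252 = 2.751 hr
C(t) = C0 * exp(-ke*t) = 301 * exp(-0.252*4)
C(4) = 109.8 mg/L


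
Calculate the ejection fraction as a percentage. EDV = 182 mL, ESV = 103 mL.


SV = EDV - ESV = 182 - 103 = 79 mL
EF = SV/EDV * 100 = 79/182 * 100
EF = 43.41%


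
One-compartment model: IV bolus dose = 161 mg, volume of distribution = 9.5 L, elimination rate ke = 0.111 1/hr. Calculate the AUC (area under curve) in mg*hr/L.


C0 = Dose/Vd = 161/9.5 = 16.9474 mg/L
AUC = C0/ke = 16.9474/0.111
AUC = 152.7 mg*hr/L


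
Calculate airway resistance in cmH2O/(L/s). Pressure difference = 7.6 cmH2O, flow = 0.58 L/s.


R = dP / flow
R = 7.6 / 0.58
R = 13.1 cmH2O/(L/s)


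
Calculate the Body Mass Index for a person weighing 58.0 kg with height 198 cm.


BMI = weight / height^2
height = 198 cm = 1.98 m
BMI = 58.0 / 1.98^2
BMI = 14.79 kg/m^2


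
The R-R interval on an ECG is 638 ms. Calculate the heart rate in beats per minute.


HR = 60 / RR_interval(s)
RR = 638 ms = 0.638 s
HR = 60 / 0.638 = 94.04 bpm


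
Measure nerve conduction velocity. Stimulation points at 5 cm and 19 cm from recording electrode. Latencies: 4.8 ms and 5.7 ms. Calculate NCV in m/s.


Distance = (19 - 5) / 100 = 0.14 m
dt = (5.7 - 4.8) / 1000 = 9.0000e-04 s
NCV = dist / dt = 155.6 m/s


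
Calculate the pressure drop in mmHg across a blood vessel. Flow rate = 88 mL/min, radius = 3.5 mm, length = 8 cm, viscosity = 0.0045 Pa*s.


dP = 8*mu*L*Q / (pi*r^4)
Q = 88 mL/min = 1.46667e-06 m^3/s
dP = 8.95989 Pa = 8.95989 / 133.322 mmHg = 0.0672 mmHg


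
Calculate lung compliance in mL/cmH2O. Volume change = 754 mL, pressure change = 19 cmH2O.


C = dV / dP
C = 754 / 19
C = 39.68 mL/cmH2O


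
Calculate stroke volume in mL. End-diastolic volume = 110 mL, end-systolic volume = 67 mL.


SV = EDV - ESV
SV = 110 - 67
SV = 43 mL


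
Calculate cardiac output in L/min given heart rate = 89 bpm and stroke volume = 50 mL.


CO = HR * SV
CO = 89 * 50 / 1000
CO = 4.45 L/min


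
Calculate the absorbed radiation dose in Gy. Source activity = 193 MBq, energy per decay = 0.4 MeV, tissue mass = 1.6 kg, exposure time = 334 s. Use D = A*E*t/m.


A = 193 MBq = 1.9300e+08 Bq
E = 0.4 MeV = 6.408e-14 J
D = A*E*t/m = 1.9300e+08*6.408e-14*334/1.6
D = 0.002582 Gy


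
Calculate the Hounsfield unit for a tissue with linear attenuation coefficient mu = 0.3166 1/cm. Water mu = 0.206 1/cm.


HU = ((mu_tissue - mu_water) / mu_water) * 1000
HU = ((0.3166 - 0.206) / 0.206) * 1000
HU = 536.9


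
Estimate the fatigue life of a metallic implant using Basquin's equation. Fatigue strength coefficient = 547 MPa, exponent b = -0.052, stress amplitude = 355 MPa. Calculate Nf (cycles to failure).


sigma_a = sigma_f' * (2Nf)^b
2Nf = (sigma_a/sigma_f')^(1/b)
2Nf = (355/547)^(1/-0.052)
2Nf = 4080.8392
Nf = 2040


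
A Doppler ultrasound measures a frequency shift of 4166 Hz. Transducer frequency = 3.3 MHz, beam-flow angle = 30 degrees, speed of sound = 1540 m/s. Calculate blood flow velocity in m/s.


v = fd * c / (2 * f0 * cos(theta))
v = 4166 * 1540 / (2 * 3.3000e+06 * cos(30))
v = 1.122 m/s


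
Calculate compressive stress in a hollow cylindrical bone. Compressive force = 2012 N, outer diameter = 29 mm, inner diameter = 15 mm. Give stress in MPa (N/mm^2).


A = pi*(r_o^2 - r_i^2)
r_o = 14.5 mm, r_i = 7.5 mm
A = 483.805 mm^2
sigma = F/A = 2012 / 483.805
sigma = 4.159 MPa


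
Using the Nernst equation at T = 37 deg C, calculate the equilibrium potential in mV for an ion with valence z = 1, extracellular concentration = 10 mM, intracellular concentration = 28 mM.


E = (RT/(zF)) * ln(C_out/C_in)
T = 37 + 273.15 = 310.15 K
E = (8.314 * 310.15 / (1 * 96485)) * ln(10/28)
E = -27.52 mV


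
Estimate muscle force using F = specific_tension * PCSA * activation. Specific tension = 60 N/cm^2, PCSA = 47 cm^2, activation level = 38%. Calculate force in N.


F = sigma * PCSA * activation
F = 60 * 47 * 0.38
F = 1072 N


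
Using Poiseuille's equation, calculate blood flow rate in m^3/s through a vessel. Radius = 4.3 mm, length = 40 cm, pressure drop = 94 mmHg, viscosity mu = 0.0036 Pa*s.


Q = pi*r^4*dP / (8*mu*L)
r = 0.0043 m, L = 0.4 m
dP = 94 mmHg = 12532.268 Pa
Q = 0.001168 m^3/s


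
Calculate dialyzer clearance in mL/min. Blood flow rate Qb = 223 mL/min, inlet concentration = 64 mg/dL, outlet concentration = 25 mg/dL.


K = Qb * (Cb_in - Cb_out) / Cb_in
K = 223 * (64 - 25) / 64
K = 135.9 mL/min


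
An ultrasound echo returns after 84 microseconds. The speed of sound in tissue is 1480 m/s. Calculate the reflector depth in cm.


depth = c * t / 2
t = 84 us = 8.4000e-05 s
depth = 1480 * 8.4000e-05 / 2
depth = 0.06216 m = 6.216 cm


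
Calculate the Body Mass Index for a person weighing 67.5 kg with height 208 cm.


BMI = weight / height^2
height = 208 cm = 2.08 m
BMI = 67.5 / 2.08^2
BMI = 15.6 kg/m^2


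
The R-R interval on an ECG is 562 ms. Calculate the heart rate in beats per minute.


HR = 60 / RR_interval(s)
RR = 562 ms = 0.562 s
HR = 60 / 0.562 = 106.8 bpm


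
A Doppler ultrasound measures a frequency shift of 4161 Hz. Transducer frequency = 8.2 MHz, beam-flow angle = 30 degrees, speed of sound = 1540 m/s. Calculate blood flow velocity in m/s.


v = fd * c / (2 * f0 * cos(theta))
v = 4161 * 1540 / (2 * 8.2000e+06 * cos(30))
v = 0.4512 m/s


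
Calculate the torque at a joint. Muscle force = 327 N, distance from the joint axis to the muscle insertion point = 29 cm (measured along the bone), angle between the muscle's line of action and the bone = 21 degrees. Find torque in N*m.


Torque = F * d * sin(theta)   (moment arm = d*sin(theta))
d = 29 cm = 0.29 m
Torque = 327 * 0.29 * sin(21)
Torque = 33.98 N*m


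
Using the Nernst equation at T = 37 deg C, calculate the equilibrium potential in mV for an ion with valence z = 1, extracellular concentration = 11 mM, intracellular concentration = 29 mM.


E = (RT/(zF)) * ln(C_out/C_in)
T = 37 + 273.15 = 310.15 K
E = (8.314 * 310.15 / (1 * 96485)) * ln(11/29)
E = -25.91 mV


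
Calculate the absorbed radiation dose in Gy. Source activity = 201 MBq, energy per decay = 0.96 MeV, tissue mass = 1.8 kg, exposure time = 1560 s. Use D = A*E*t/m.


A = 201 MBq = 2.0100e+08 Bq
E = 0.96 MeV = 1.53792e-13 J
D = A*E*t/m = 2.0100e+08*1.53792e-13*1560/1.8
D = 0.02679 Gy


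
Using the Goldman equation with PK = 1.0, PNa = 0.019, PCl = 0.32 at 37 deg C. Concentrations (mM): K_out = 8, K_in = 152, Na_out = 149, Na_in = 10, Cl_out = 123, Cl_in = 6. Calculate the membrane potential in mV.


Vm = (RT/F)*ln((PK*Ko + PNa*Nao + PCl*Cli)/(PK*Ki + PNa*Nai + PCl*Clo))
Numer = 12.751, Denom = 191.55
Vm = -72.41 mV


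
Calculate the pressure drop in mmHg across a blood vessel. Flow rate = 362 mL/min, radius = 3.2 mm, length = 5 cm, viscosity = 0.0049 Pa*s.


dP = 8*mu*L*Q / (pi*r^4)
Q = 362 mL/min = 6.03333e-06 m^3/s
dP = 35.8974 Pa = 35.8974 / 133.322 mmHg = 0.2693 mmHg


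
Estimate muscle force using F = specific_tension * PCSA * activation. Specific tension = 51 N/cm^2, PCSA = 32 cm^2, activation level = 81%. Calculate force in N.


F = sigma * PCSA * activation
F = 51 * 32 * 0.81
F = 1322 N


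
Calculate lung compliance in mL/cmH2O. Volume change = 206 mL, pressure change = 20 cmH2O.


C = dV / dP
C = 206 / 20
C = 10.3 mL/cmH2O


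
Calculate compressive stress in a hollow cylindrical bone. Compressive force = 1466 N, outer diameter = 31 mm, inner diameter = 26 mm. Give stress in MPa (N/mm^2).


A = pi*(r_o^2 - r_i^2)
r_o = 15.5 mm, r_i = 13 mm
A = 223.838 mm^2
sigma = F/A = 1466 / 223.838
sigma = 6.549 MPa


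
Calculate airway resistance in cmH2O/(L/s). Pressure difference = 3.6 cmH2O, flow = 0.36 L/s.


R = dP / flow
R = 3.6 / 0.36
R = 10 cmH2O/(L/s)


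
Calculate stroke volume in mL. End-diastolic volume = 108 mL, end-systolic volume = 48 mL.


SV = EDV - ESV
SV = 108 - 48
SV = 60 mL


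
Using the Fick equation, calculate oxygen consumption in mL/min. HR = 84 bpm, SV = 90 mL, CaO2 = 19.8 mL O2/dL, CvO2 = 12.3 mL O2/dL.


CO = HR*SV = 84*90/1000 = 7.56 L/min
a-v O2 diff = 19.8 - 12.3 = 7.5 mL/dL
VO2 = CO * (CaO2-CvO2) * 10 dL/L
VO2 = 7.56 * 7.5 * 10
VO2 = 567 mL/min


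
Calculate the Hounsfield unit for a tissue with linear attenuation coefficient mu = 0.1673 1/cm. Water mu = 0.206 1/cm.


HU = ((mu_tissue - mu_water) / mu_water) * 1000
HU = ((0.1673 - 0.206) / 0.206) * 1000
HU = -187.9


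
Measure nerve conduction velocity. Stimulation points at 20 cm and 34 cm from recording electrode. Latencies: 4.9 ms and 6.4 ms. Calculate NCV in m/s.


Distance = (34 - 20) / 100 = 0.14 m
dt = (6.4 - 4.9) / 1000 = 0.0015 s
NCV = dist / dt = 93.33 m/s


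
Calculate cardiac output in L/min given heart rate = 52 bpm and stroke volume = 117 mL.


CO = HR * SV
CO = 52 * 117 / 1000
CO = 6.084 L/min


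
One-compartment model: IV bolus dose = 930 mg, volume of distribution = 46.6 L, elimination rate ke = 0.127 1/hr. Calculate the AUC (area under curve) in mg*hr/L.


C0 = Dose/Vd = 930/46.6 = 19.9571 mg/L
AUC = C0/ke = 19.9571/0.127
AUC = 157.1 mg*hr/L


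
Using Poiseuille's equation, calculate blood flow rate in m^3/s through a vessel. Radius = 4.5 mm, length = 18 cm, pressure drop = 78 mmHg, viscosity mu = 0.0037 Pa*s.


Q = pi*r^4*dP / (8*mu*L)
r = 0.0045 m, L = 0.18 m
dP = 78 mmHg = 10399.116 Pa
Q = 0.002514 m^3/s


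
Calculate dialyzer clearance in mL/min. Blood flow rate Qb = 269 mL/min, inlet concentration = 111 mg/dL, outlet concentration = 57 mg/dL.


K = Qb * (Cb_in - Cb_out) / Cb_in
K = 269 * (111 - 57) / 111
K = 130.9 mL/min


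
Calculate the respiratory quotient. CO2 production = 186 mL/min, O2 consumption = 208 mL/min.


RQ = VCO2 / VO2
RQ = 186 / 208
RQ = 0.8942


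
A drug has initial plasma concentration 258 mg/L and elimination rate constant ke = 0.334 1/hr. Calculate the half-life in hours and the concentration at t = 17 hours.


t_half = ln(2) / ke = 0.693147 / 0.334 = 2.075 hr
C(t) = C0 * exp(-ke*t) = 258 * exp(-0.334*17)
C(17) = 0.8825 mg/L


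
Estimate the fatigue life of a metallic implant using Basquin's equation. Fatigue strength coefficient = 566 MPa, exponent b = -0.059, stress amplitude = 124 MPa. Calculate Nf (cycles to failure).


sigma_a = sigma_f' * (2Nf)^b
2Nf = (sigma_a/sigma_f')^(1/b)
2Nf = (124/566)^(1/-0.059)
2Nf = 1.5003139e+11
Nf = 7.5016e+10


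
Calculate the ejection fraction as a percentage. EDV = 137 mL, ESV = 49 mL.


SV = EDV - ESV = 137 - 49 = 88 mL
EF = SV/EDV * 100 = 88/137 * 100
EF = 64.23%


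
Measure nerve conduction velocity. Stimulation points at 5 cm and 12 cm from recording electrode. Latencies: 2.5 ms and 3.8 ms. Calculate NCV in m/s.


Distance = (12 - 5) / 100 = 0.07 m
dt = (3.8 - 2.5) / 1000 = 0.0013 s
NCV = dist / dt = 53.85 m/s


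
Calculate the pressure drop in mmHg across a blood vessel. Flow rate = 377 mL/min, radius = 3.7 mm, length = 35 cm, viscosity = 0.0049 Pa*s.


dP = 8*mu*L*Q / (pi*r^4)
Q = 377 mL/min = 6.28333e-06 m^3/s
dP = 146.416 Pa = 146.416 / 133.322 mmHg = 1.098 mmHg


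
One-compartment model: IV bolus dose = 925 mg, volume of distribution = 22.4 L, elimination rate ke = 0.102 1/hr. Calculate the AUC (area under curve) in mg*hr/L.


C0 = Dose/Vd = 925/22.4 = 41.2946 mg/L
AUC = C0/ke = 41.2946/0.102
AUC = 404.8 mg*hr/L


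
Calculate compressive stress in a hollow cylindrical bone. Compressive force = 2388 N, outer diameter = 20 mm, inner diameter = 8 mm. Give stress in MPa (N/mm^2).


A = pi*(r_o^2 - r_i^2)
r_o = 10 mm, r_i = 4 mm
A = 263.894 mm^2
sigma = F/A = 2388 / 263.894
sigma = 9.049 MPa


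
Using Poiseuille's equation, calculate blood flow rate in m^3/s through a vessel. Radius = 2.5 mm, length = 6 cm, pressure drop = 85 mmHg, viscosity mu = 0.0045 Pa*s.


Q = pi*r^4*dP / (8*mu*L)
r = 0.0025 m, L = 0.06 m
dP = 85 mmHg = 11332.37 Pa
Q = 6.4384e-04 m^3/s


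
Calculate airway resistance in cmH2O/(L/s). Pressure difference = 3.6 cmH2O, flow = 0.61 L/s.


R = dP / flow
R = 3.6 / 0.61
R = 5.902 cmH2O/(L/s)


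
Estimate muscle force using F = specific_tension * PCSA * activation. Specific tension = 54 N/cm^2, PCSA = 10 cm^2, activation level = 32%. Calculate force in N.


F = sigma * PCSA * activation
F = 54 * 10 * 0.32
F = 172.8 N


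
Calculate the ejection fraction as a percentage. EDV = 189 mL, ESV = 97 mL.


SV = EDV - ESV = 189 - 97 = 92 mL
EF = SV/EDV * 100 = 92/189 * 100
EF = 48.68%


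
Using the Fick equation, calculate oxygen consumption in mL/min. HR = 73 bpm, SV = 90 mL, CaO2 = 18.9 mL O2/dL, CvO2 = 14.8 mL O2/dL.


CO = HR*SV = 73*90/1000 = 6.57 L/min
a-v O2 diff = 18.9 - 14.8 = 4.1 mL/dL
VO2 = CO * (CaO2-CvO2) * 10 dL/L
VO2 = 6.57 * 4.1 * 10
VO2 = 269.4 mL/min


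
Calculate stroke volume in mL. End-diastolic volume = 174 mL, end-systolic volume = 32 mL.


SV = EDV - ESV
SV = 174 - 32
SV = 142 mL


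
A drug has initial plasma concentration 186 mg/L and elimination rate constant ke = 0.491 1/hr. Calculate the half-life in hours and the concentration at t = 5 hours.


t_half = ln(2) / ke = 0.693147 / 0.491 = 1.412 hr
C(t) = C0 * exp(-ke*t) = 186 * exp(-0.491*5)
C(5) = 15.97 mg/L


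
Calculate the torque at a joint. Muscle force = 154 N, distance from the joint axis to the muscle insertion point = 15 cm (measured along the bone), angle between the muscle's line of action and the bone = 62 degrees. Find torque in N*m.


Torque = F * d * sin(theta)   (moment arm = d*sin(theta))
d = 15 cm = 0.15 m
Torque = 154 * 0.15 * sin(62)
Torque = 20.4 N*m


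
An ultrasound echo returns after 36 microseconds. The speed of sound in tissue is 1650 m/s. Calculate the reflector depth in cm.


depth = c * t / 2
t = 36 us = 3.6000e-05 s
depth = 1650 * 3.6000e-05 / 2
depth = 0.0297 m = 2.97 cm


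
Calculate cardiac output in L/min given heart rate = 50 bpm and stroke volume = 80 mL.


CO = HR * SV
CO = 50 * 80 / 1000
CO = 4 L/min


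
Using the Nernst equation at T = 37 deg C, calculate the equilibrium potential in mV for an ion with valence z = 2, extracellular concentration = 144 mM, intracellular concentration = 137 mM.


E = (RT/(zF)) * ln(C_out/C_in)
T = 37 + 273.15 = 310.15 K
E = (8.314 * 310.15 / (2 * 96485)) * ln(144/137)
E = 0.6659 mV


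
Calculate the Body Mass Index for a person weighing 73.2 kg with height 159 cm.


BMI = weight / height^2
height = 159 cm = 1.59 m
BMI = 73.2 / 1.59^2
BMI = 28.95 kg/m^2


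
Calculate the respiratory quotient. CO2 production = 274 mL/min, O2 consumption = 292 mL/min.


RQ = VCO2 / VO2
RQ = 274 / 292
RQ = 0.9384


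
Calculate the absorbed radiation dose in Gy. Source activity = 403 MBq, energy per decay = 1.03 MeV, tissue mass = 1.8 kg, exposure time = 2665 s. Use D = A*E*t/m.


A = 403 MBq = 4.0300e+08 Bq
E = 1.03 MeV = 1.65006e-13 J
D = A*E*t/m = 4.0300e+08*1.65006e-13*2665/1.8
D = 0.09845 Gy


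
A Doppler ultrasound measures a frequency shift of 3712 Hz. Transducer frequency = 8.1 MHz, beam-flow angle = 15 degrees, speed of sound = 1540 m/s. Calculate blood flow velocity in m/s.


v = fd * c / (2 * f0 * cos(theta))
v = 3712 * 1540 / (2 * 8.1000e+06 * cos(15))
v = 0.3653 m/s


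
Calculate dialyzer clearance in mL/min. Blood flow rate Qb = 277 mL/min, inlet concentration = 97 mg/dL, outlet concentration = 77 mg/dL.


K = Qb * (Cb_in - Cb_out) / Cb_in
K = 277 * (97 - 77) / 97
K = 57.11 mL/min


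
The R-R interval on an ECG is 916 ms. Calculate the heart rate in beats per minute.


HR = 60 / RR_interval(s)
RR = 916 ms = 0.916 s
HR = 60 / 0.916 = 65.5 bpm


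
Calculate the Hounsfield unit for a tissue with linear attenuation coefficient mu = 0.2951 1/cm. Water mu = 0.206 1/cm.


HU = ((mu_tissue - mu_water) / mu_water) * 1000
HU = ((0.2951 - 0.206) / 0.206) * 1000
HU = 432.5


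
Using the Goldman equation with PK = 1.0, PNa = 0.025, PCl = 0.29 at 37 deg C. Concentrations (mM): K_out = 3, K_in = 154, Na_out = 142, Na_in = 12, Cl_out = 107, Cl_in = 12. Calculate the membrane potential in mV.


Vm = (RT/F)*ln((PK*Ko + PNa*Nao + PCl*Cli)/(PK*Ki + PNa*Nai + PCl*Clo))
Numer = 10.03, Denom = 185.33
Vm = -77.95 mV


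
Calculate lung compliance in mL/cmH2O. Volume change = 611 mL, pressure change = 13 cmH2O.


C = dV / dP
C = 611 / 13
C = 47 mL/cmH2O


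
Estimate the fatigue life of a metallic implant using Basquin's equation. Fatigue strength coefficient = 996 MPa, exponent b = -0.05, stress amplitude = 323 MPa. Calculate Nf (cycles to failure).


sigma_a = sigma_f' * (2Nf)^b
2Nf = (sigma_a/sigma_f')^(1/b)
2Nf = (323/996)^(1/-0.05)
2Nf = 6.0413823e+09
Nf = 3.0207e+09


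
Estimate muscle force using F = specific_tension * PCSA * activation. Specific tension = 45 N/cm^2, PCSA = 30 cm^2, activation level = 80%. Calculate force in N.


F = sigma * PCSA * activation
F = 45 * 30 * 0.8
F = 1080 N


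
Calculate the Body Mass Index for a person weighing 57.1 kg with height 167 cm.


BMI = weight / height^2
height = 167 cm = 1.67 m
BMI = 57.1 / 1.67^2
BMI = 20.47 kg/m^2


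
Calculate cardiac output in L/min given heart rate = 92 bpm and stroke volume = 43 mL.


CO = HR * SV
CO = 92 * 43 / 1000
CO = 3.956 L/min


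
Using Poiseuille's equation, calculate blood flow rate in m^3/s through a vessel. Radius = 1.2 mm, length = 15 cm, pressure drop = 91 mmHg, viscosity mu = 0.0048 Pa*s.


Q = pi*r^4*dP / (8*mu*L)
r = 0.0012 m, L = 0.15 m
dP = 91 mmHg = 12132.302 Pa
Q = 1.3721e-05 m^3/s


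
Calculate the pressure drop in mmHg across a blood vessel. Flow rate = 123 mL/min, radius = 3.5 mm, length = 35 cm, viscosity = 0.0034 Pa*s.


dP = 8*mu*L*Q / (pi*r^4)
Q = 123 mL/min = 2.05e-06 m^3/s
dP = 41.397 Pa = 41.397 / 133.322 mmHg = 0.3105 mmHg


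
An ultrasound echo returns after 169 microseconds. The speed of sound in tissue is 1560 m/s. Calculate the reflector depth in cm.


depth = c * t / 2
t = 169 us = 1.6900e-04 s
depth = 1560 * 1.6900e-04 / 2
depth = 0.13182 m = 13.182 cm


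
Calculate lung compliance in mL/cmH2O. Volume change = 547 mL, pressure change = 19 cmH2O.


C = dV / dP
C = 547 / 19
C = 28.79 mL/cmH2O


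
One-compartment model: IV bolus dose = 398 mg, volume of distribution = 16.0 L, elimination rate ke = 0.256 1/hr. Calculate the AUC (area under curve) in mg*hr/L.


C0 = Dose/Vd = 398/16.0 = 24.875 mg/L
AUC = C0/ke = 24.875/0.256
AUC = 97.17 mg*hr/L


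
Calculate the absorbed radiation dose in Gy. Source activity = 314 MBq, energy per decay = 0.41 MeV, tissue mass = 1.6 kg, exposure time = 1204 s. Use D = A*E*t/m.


A = 314 MBq = 3.1400e+08 Bq
E = 0.41 MeV = 6.5682e-14 J
D = A*E*t/m = 3.1400e+08*6.5682e-14*1204/1.6
D = 0.01552 Gy


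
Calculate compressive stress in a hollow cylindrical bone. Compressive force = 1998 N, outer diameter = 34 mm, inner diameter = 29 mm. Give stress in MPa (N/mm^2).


A = pi*(r_o^2 - r_i^2)
r_o = 17 mm, r_i = 14.5 mm
A = 247.4 mm^2
sigma = F/A = 1998 / 247.4
sigma = 8.076 MPa


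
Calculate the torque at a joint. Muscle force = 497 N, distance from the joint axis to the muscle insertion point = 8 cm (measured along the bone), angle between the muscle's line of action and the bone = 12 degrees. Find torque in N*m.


Torque = F * d * sin(theta)   (moment arm = d*sin(theta))
d = 8 cm = 0.08 m
Torque = 497 * 0.08 * sin(12)
Torque = 8.267 N*m


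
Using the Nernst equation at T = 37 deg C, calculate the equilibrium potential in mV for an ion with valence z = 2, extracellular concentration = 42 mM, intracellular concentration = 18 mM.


E = (RT/(zF)) * ln(C_out/C_in)
T = 37 + 273.15 = 310.15 K
E = (8.314 * 310.15 / (2 * 96485)) * ln(42/18)
E = 11.32 mV


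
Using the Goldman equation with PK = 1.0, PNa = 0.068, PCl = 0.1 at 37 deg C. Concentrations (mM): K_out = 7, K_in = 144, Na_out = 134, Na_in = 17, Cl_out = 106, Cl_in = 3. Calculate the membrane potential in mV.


Vm = (RT/F)*ln((PK*Ko + PNa*Nao + PCl*Cli)/(PK*Ki + PNa*Nai + PCl*Clo))
Numer = 16.412, Denom = 155.756
Vm = -60.14 mV


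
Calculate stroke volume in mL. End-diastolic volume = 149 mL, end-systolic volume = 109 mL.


SV = EDV - ESV
SV = 149 - 109
SV = 40 mL


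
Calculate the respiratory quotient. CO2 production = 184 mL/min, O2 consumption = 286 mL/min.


RQ = VCO2 / VO2
RQ = 184 / 286
RQ = 0.6434


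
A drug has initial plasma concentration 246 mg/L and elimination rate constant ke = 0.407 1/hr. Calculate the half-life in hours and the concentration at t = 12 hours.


t_half = ln(2) / ke = 0.693147 / 0.407 = 1.703 hr
C(t) = C0 * exp(-ke*t) = 246 * exp(-0.407*12)
C(12) = 1.861 mg/L


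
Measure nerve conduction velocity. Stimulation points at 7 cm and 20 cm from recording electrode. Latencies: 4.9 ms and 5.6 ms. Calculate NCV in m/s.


Distance = (20 - 7) / 100 = 0.13 m
dt = (5.6 - 4.9) / 1000 = 7.0000e-04 s
NCV = dist / dt = 185.7 m/s


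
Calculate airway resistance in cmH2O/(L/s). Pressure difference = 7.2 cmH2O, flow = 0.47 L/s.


R = dP / flow
R = 7.2 / 0.47
R = 15.32 cmH2O/(L/s)


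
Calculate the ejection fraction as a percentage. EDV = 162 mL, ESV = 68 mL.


SV = EDV - ESV = 162 - 68 = 94 mL
EF = SV/EDV * 100 = 94/162 * 100
EF = 58.02%


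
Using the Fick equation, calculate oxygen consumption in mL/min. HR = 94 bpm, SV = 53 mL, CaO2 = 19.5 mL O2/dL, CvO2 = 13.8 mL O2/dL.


CO = HR*SV = 94*53/1000 = 4.982 L/min
a-v O2 diff = 19.5 - 13.8 = 5.7 mL/dL
VO2 = CO * (CaO2-CvO2) * 10 dL/L
VO2 = 4.982 * 5.7 * 10
VO2 = 284 mL/min


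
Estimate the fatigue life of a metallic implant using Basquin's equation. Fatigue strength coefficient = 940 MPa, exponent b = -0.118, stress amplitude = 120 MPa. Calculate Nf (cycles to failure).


sigma_a = sigma_f' * (2Nf)^b
2Nf = (sigma_a/sigma_f')^(1/b)
2Nf = (120/940)^(1/-0.118)
2Nf = 37654658
Nf = 1.8827e+07


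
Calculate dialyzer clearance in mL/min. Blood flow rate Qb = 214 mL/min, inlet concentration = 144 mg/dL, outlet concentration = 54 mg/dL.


K = Qb * (Cb_in - Cb_out) / Cb_in
K = 214 * (144 - 54) / 144
K = 133.8 mL/min


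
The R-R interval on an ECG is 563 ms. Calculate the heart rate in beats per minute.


HR = 60 / RR_interval(s)
RR = 563 ms = 0.563 s
HR = 60 / 0.563 = 106.6 bpm


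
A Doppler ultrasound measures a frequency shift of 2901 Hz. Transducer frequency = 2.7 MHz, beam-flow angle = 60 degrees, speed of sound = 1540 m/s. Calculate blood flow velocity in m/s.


v = fd * c / (2 * f0 * cos(theta))
v = 2901 * 1540 / (2 * 2.7000e+06 * cos(60))
v = 1.655 m/s


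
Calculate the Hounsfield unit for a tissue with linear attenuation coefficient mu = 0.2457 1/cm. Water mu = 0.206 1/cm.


HU = ((mu_tissue - mu_water) / mu_water) * 1000
HU = ((0.2457 - 0.206) / 0.206) * 1000
HU = 192.7


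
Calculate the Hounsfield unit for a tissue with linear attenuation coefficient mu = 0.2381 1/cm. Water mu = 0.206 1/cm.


HU = ((mu_tissue - mu_water) / mu_water) * 1000
HU = ((0.2381 - 0.206) / 0.206) * 1000
HU = 155.8


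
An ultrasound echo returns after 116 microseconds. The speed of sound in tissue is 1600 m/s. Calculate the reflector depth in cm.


depth = c * t / 2
t = 116 us = 1.1600e-04 s
depth = 1600 * 1.1600e-04 / 2
depth = 0.0928 m = 9.28 cm


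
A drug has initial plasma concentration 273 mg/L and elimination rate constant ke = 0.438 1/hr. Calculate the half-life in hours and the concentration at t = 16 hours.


t_half = ln(2) / ke = 0.693147 / 0.438 = 1.583 hr
C(t) = C0 * exp(-ke*t) = 273 * exp(-0.438*16)
C(16) = 0.247 mg/L


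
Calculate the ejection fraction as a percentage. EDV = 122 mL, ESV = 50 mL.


SV = EDV - ESV = 122 - 50 = 72 mL
EF = SV/EDV * 100 = 72/122 * 100
EF = 59.02%


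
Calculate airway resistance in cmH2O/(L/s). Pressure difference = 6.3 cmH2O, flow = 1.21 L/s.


R = dP / flow
R = 6.3 / 1.21
R = 5.207 cmH2O/(L/s)


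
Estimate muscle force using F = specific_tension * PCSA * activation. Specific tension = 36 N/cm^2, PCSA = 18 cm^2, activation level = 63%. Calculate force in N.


F = sigma * PCSA * activation
F = 36 * 18 * 0.63
F = 408.2 N


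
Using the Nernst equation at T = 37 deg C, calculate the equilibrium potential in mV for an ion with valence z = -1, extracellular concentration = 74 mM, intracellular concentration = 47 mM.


E = (RT/(zF)) * ln(C_out/C_in)
T = 37 + 273.15 = 310.15 K
E = (8.314 * 310.15 / (-1 * 96485)) * ln(74/47)
E = -12.13 mV


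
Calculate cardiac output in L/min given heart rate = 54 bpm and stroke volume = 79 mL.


CO = HR * SV
CO = 54 * 79 / 1000
CO = 4.266 L/min


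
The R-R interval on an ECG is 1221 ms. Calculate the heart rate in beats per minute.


HR = 60 / RR_interval(s)
RR = 1221 ms = 1.221 s
HR = 60 / 1.221 = 49.14 bpm


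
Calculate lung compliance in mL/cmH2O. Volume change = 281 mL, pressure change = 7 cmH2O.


C = dV / dP
C = 281 / 7
C = 40.14 mL/cmH2O


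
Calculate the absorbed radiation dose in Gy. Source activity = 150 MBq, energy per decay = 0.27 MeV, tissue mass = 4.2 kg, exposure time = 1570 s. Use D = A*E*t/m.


A = 150 MBq = 1.5000e+08 Bq
E = 0.27 MeV = 4.3254e-14 J
D = A*E*t/m = 1.5000e+08*4.3254e-14*1570/4.2
D = 0.002425 Gy


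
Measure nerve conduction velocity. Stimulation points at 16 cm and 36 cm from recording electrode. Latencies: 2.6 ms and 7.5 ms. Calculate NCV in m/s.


Distance = (36 - 16) / 100 = 0.2 m
dt = (7.5 - 2.6) / 1000 = 0.0049 s
NCV = dist / dt = 40.82 m/s


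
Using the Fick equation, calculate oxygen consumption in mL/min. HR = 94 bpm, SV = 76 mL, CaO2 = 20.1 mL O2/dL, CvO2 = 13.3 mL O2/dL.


CO = HR*SV = 94*76/1000 = 7.144 L/min
a-v O2 diff = 20.1 - 13.3 = 6.8 mL/dL
VO2 = CO * (CaO2-CvO2) * 10 dL/L
VO2 = 7.144 * 6.8 * 10
VO2 = 485.8 mL/min


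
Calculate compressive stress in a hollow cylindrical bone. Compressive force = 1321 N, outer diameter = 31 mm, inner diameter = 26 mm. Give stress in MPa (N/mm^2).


A = pi*(r_o^2 - r_i^2)
r_o = 15.5 mm, r_i = 13 mm
A = 223.838 mm^2
sigma = F/A = 1321 / 223.838
sigma = 5.902 MPa


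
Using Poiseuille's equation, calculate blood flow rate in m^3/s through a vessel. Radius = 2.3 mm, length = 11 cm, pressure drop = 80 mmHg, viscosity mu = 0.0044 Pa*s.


Q = pi*r^4*dP / (8*mu*L)
r = 0.0023 m, L = 0.11 m
dP = 80 mmHg = 10665.76 Pa
Q = 2.4217e-04 m^3/s


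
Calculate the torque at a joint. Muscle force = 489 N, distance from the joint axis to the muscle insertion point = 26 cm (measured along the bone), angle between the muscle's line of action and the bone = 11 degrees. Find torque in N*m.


Torque = F * d * sin(theta)   (moment arm = d*sin(theta))
d = 26 cm = 0.26 m
Torque = 489 * 0.26 * sin(11)
Torque = 24.26 N*m


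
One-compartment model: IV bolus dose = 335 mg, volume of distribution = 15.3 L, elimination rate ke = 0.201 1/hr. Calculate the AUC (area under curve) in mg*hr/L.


C0 = Dose/Vd = 335/15.3 = 21.8954 mg/L
AUC = C0/ke = 21.8954/0.201
AUC = 108.9 mg*hr/L
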